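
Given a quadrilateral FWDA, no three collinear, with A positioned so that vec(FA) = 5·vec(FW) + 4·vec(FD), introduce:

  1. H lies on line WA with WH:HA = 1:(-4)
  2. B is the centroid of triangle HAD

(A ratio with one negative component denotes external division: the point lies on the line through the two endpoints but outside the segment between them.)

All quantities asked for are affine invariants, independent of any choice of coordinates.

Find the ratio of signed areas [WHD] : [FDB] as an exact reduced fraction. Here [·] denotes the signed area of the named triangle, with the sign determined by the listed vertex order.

[WHD]:[FDB] = 12/7

Choose coordinates F = (0, 0), W = (1, 0), D = (0, 1), A = (5, 4).
1. H lies on line WA with WH:HA = 1:(-4) ⇒ H = (-1/3, -4/3)
2. B is the centroid of triangle HAD ⇒ B = (14/9, 11/9)
2·[WHD] = -8/3, 2·[FDB] = -14/9
[WHD]:[FDB] = -8/3:-14/9 = 12/7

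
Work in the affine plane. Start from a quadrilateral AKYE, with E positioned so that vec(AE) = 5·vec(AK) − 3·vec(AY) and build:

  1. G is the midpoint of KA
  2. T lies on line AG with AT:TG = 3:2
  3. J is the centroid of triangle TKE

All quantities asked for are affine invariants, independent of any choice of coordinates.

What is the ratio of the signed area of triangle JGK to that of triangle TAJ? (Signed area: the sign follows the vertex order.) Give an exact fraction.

Work in coordinates with A = (0, 0), K = (1, 0), Y = (0, 1), E = (5, -3).
1. G is the midpoint of KA ⇒ G = (1/2, 0)
2. T lies on line AG with AT:TG = 3:2 ⇒ T = (3/10, 0)
3. J is the centroid of triangle TKE ⇒ J = (21/10, -1)
2·[JGK] = -1/2, 2·[TAJ] = 3/10
[JGK]:[TAJ] = -1/2:3/10 = -5/3

[JGK]:[TAJ] = -5/3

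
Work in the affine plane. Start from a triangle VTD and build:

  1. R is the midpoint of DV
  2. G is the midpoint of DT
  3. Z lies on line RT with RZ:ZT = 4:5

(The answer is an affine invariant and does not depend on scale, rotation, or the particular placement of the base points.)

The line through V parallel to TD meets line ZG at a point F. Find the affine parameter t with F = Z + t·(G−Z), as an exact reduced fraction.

Choose coordinates V = (0, 0), T = (1, 0), D = (0, 1).
1. R is the midpoint of DV ⇒ R = (0, 1/2)
2. G is the midpoint of DT ⇒ G = (1/2, 1/2)
3. Z lies on line RT with RZ:ZT = 4:5 ⇒ Z = (4/9, 5/18)
through V parallel to TD: direction (-1, 1); meets ZG at F = (3/10, -3/10)
F = Z + t·(G−Z) with t = -13/5

t = -13/5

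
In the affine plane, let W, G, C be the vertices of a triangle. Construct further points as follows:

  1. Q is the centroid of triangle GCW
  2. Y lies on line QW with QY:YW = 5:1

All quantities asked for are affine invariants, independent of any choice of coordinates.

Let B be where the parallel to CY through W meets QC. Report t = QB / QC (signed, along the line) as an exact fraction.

t = 6/5

Choose coordinates W = (0, 0), G = (1, 0), C = (0, 1).
1. Q is the centroid of triangle GCW ⇒ Q = (1/3, 1/3)
2. Y lies on line QW with QY:YW = 5:1 ⇒ Y = (1/18, 1/18)
through W parallel to CY: direction (1/18, -17/18); meets QC at B = (-1/15, 17/15)
B = Q + t·(C−Q) with t = 6/5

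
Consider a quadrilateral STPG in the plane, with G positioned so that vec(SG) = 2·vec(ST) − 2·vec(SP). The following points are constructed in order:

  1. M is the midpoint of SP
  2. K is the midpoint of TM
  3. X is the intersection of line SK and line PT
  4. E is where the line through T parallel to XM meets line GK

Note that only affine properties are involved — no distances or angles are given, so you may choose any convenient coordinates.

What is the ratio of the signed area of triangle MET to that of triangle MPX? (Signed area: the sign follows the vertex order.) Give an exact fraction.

[MET]:[MPX] = -3/10

Assign S = (0, 0), T = (1, 0), P = (0, 1), G = (2, -2) — the answer is frame-independent, so this choice is without loss of generality.
1. M is the midpoint of SP ⇒ M = (0, 1/2)
2. K is the midpoint of TM ⇒ K = (1/2, 1/4)
3. X is the intersection of line SK and line PT ⇒ X = (2/3, 1/3)
4. E is where the line through T parallel to XM meets line GK ⇒ E = (3/5, 1/10)
2·[MET] = 1/10, 2·[MPX] = -1/3
[MET]:[MPX] = 1/10:-1/3 = -3/10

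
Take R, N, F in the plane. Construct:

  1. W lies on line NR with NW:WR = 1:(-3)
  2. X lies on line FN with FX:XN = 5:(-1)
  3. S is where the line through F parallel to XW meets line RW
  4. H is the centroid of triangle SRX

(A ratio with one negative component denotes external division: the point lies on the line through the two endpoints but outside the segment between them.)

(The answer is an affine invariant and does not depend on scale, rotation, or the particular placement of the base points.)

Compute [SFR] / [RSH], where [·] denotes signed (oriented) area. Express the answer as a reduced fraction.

Work in coordinates with R = (0, 0), N = (1, 0), F = (0, 1).
1. W lies on line NR with NW:WR = 1:(-3) ⇒ W = (3/2, 0)
2. X lies on line FN with FX:XN = 5:(-1) ⇒ X = (5/4, -1/4)
3. S is where the line through F parallel to XW meets line RW ⇒ S = (-1, 0)
4. H is the centroid of triangle SRX ⇒ H = (1/12, -1/12)
2·[SFR] = -1, 2·[RSH] = 1/12
[SFR]:[RSH] = -1:1/12 = -12

[SFR]:[RSH] = -12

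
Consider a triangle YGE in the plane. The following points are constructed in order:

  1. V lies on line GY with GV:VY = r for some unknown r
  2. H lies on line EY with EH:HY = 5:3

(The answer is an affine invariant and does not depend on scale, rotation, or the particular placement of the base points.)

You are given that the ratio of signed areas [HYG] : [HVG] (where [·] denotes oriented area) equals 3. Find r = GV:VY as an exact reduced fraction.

r = 1/2

Work in coordinates with Y = (0, 0), G = (1, 0), E = (0, 1).
1. With GV:VY = r, write λ = r/(r+1) so V = G + λ·(Y−G); V is affine-linear in λ
2. H lies on line EY with EH:HY = 5:3 ⇒ H = (0, 3/8)
Every point depending on V is an affine combination of V and λ-independent points, so each such coordinate is linear in λ; the λ² term in each signed area is a multiple of (Y−G)×(Y−G) = 0, so 2·[HYG] and 2·[HVG] are each linear in λ. Evaluating at λ=0 and λ=1:
  2·[HYG] = 3/8,   2·[HVG] = 3/8·λ
So [HYG]:[HVG] = (3/8) / (3/8·λ). Setting this equal to 3:
  3/8 = 3·(3/8·λ)  ⇒  λ = 1/3
Then r = λ/(1−λ) = (1/3)/(2/3) = 1/2. Check: with r = 1/2, V = (2/3, 0) and [HYG]:[HVG] = 3 as required.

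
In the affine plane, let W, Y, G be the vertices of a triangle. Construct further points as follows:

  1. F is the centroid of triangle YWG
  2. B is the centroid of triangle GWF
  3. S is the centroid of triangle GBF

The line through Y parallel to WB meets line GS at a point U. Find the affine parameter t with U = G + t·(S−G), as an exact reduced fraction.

t = 5

Assign W = (0, 0), Y = (1, 0), G = (0, 1) — the answer is frame-independent, so this choice is without loss of generality.
1. F is the centroid of triangle YWG ⇒ F = (1/3, 1/3)
2. B is the centroid of triangle GWF ⇒ B = (1/9, 4/9)
3. S is the centroid of triangle GBF ⇒ S = (4/27, 16/27)
through Y parallel to WB: direction (1/9, 4/9); meets GS at U = (20/27, -28/27)
U = G + t·(S−G) with t = 5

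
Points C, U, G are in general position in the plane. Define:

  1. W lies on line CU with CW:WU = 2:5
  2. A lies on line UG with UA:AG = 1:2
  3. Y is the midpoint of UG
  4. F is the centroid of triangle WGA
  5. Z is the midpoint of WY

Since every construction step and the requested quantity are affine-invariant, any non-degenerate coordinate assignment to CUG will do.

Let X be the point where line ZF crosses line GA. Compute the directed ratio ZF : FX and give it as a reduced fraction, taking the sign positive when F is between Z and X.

ZF:FX = 1/2

Choose coordinates C = (0, 0), U = (1, 0), G = (0, 1).
1. W lies on line CU with CW:WU = 2:5 ⇒ W = (2/7, 0)
2. A lies on line UG with UA:AG = 1:2 ⇒ A = (2/3, 1/3)
3. Y is the midpoint of UG ⇒ Y = (1/2, 1/2)
4. F is the centroid of triangle WGA ⇒ F = (20/63, 4/9)
5. Z is the midpoint of WY ⇒ Z = (11/28, 1/4)
line ZF meets GA at X = (1/6, 5/6)
F = Z + t·(X−Z) with t = 1/3, so ZF:FX = 1/3:2/3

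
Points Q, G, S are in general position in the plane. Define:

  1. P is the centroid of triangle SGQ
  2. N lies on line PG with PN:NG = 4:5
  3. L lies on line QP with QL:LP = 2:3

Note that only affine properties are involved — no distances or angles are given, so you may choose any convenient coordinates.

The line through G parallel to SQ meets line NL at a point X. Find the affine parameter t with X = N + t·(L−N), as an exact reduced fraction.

t = -50/67

Assign Q = (0, 0), G = (1, 0), S = (0, 1) — the answer is frame-independent, so this choice is without loss of generality.
1. P is the centroid of triangle SGQ ⇒ P = (1/3, 1/3)
2. N lies on line PG with PN:NG = 4:5 ⇒ N = (17/27, 5/27)
3. L lies on line QP with QL:LP = 2:3 ⇒ L = (2/15, 2/15)
through G parallel to SQ: direction (0, -1); meets NL at X = (1, 15/67)
X = N + t·(L−N) with t = -50/67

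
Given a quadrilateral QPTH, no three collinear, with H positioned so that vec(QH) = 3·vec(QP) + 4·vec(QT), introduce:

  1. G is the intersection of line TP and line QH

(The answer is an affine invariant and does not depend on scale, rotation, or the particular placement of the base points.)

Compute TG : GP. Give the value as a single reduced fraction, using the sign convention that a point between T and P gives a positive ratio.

Work in coordinates with Q = (0, 0), P = (1, 0), T = (0, 1), H = (3, 4).
1. G is the intersection of line TP and line QH ⇒ G = (3/7, 4/7)
G = T + t·(P−T) with t = 3/7, so TG:GP = t:(1−t) = 3/7:4/7

TG:GP = 3/4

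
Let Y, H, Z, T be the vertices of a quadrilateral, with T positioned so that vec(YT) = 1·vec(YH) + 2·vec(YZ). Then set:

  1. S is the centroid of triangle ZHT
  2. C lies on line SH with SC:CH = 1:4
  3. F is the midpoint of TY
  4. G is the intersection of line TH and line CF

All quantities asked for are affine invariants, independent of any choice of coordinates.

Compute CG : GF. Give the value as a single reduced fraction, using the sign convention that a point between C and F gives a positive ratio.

CG:GF = -8/15

Assign Y = (0, 0), H = (1, 0), Z = (0, 1), T = (1, 2) — the answer is frame-independent, so this choice is without loss of generality.
1. S is the centroid of triangle ZHT ⇒ S = (2/3, 1)
2. C lies on line SH with SC:CH = 1:4 ⇒ C = (11/15, 4/5)
3. F is the midpoint of TY ⇒ F = (1/2, 1)
4. G is the intersection of line TH and line CF ⇒ G = (1, 4/7)
G = C + t·(F−C) with t = -8/7, so CG:GF = t:(1−t) = -8/7:15/7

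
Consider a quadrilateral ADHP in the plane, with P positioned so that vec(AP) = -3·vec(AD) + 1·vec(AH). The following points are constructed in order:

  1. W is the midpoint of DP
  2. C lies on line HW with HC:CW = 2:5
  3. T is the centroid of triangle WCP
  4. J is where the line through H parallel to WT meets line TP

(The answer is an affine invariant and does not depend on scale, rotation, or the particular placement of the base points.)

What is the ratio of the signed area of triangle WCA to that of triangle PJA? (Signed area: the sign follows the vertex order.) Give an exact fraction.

[WCA]:[PJA] = 25/78

Assign A = (0, 0), D = (1, 0), H = (0, 1), P = (-3, 1) — the answer is frame-independent, so this choice is without loss of generality.
1. W is the midpoint of DP ⇒ W = (-1, 1/2)
2. C lies on line HW with HC:CW = 2:5 ⇒ C = (-2/7, 6/7)
3. T is the centroid of triangle WCP ⇒ T = (-10/7, 11/14)
4. J is where the line through H parallel to WT meets line TP ⇒ J = (27/35, 17/35)
2·[WCA] = -5/7, 2·[PJA] = -78/35
[WCA]:[PJA] = -5/7:-78/35 = 25/78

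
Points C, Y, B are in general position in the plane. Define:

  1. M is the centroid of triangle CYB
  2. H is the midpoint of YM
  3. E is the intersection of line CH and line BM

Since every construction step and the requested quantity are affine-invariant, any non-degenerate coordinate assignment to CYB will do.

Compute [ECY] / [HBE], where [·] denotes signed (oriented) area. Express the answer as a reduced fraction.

Set C = (0, 0), Y = (1, 0), B = (0, 1); any affine frame gives the same invariant.
1. M is the centroid of triangle CYB ⇒ M = (1/3, 1/3)
2. H is the midpoint of YM ⇒ H = (2/3, 1/6)
3. E is the intersection of line CH and line BM ⇒ E = (4/9, 1/9)
2·[ECY] = 1/9, 2·[HBE] = 2/9
[ECY]:[HBE] = 1/9:2/9 = 1/2

[ECY]:[HBE] = 1/2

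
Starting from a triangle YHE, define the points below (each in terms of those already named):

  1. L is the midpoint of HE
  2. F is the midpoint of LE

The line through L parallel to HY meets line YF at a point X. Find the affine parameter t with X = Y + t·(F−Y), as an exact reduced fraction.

t = 2/3

Choose coordinates Y = (0, 0), H = (1, 0), E = (0, 1).
1. L is the midpoint of HE ⇒ L = (1/2, 1/2)
2. F is the midpoint of LE ⇒ F = (1/4, 3/4)
through L parallel to HY: direction (-1, 0); meets YF at X = (1/6, 1/2)
X = Y + t·(F−Y) with t = 2/3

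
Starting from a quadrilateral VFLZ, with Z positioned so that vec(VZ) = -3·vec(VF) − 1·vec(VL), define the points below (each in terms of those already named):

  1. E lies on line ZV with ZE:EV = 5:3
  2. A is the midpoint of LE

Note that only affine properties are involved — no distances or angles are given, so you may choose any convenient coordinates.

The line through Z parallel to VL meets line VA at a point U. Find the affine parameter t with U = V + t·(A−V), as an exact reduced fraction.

t = 16/3

Choose coordinates V = (0, 0), F = (1, 0), L = (0, 1), Z = (-3, -1).
1. E lies on line ZV with ZE:EV = 5:3 ⇒ E = (-9/8, -3/8)
2. A is the midpoint of LE ⇒ A = (-9/16, 5/16)
through Z parallel to VL: direction (0, 1); meets VA at U = (-3, 5/3)
U = V + t·(A−V) with t = 16/3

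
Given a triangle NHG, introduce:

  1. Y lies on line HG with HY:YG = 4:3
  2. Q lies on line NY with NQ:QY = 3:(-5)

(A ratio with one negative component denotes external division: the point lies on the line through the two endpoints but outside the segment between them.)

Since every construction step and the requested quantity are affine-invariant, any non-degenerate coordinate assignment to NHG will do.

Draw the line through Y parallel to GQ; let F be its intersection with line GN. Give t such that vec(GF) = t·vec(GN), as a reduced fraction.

t = 5/3

Assign N = (0, 0), H = (1, 0), G = (0, 1) — the answer is frame-independent, so this choice is without loss of generality.
1. Y lies on line HG with HY:YG = 4:3 ⇒ Y = (3/7, 4/7)
2. Q lies on line NY with NQ:QY = 3:(-5) ⇒ Q = (-9/14, -6/7)
through Y parallel to GQ: direction (-9/14, -13/7); meets GN at F = (0, -2/3)
F = G + t·(N−G) with t = 5/3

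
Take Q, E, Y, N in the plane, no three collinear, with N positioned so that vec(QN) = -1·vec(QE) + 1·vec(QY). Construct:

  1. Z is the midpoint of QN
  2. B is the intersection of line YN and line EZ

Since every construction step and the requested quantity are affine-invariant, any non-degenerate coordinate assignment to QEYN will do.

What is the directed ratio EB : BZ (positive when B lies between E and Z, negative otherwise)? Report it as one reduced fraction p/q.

EB:BZ = -2

Assign Q = (0, 0), E = (1, 0), Y = (0, 1), N = (-1, 1) — the answer is frame-independent, so this choice is without loss of generality.
1. Z is the midpoint of QN ⇒ Z = (-1/2, 1/2)
2. B is the intersection of line YN and line EZ ⇒ B = (-2, 1)
B = E + t·(Z−E) with t = 2, so EB:BZ = t:(1−t) = 2:-1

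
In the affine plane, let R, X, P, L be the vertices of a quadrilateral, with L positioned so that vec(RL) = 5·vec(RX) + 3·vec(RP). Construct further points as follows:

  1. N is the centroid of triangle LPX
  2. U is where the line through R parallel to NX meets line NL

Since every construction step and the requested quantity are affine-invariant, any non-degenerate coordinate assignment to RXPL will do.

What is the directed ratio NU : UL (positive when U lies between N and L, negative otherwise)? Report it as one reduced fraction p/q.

Work in coordinates with R = (0, 0), X = (1, 0), P = (0, 1), L = (5, 3).
1. N is the centroid of triangle LPX ⇒ N = (2, 4/3)
2. U is where the line through R parallel to NX meets line NL ⇒ U = (2/7, 8/21)
U = N + t·(L−N) with t = -4/7, so NU:UL = t:(1−t) = -4/7:11/7

NU:UL = -4/11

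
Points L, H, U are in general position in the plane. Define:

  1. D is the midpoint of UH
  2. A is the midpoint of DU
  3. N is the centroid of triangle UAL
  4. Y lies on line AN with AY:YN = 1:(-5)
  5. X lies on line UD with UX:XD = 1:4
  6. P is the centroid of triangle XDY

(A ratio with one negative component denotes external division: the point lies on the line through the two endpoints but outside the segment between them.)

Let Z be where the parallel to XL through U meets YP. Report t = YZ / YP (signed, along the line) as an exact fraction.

t = -51/2

Work in coordinates with L = (0, 0), H = (1, 0), U = (0, 1).
1. D is the midpoint of UH ⇒ D = (1/2, 1/2)
2. A is the midpoint of DU ⇒ A = (1/4, 3/4)
3. N is the centroid of triangle UAL ⇒ N = (1/12, 7/12)
4. Y lies on line AN with AY:YN = 1:(-5) ⇒ Y = (7/24, 19/24)
5. X lies on line UD with UX:XD = 1:4 ⇒ X = (1/10, 9/10)
6. P is the centroid of triangle XDY ⇒ P = (107/360, 263/360)
through U parallel to XL: direction (-1/10, -9/10); meets YP at Z = (3/20, 47/20)
Z = Y + t·(P−Y) with t = -51/2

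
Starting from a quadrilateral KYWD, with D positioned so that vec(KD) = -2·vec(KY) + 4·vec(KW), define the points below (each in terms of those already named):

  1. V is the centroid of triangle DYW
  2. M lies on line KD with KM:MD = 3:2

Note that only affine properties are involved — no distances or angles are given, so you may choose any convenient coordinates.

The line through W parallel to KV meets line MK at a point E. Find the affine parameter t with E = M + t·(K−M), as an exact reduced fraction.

t = 23/18

Work in coordinates with K = (0, 0), Y = (1, 0), W = (0, 1), D = (-2, 4).
1. V is the centroid of triangle DYW ⇒ V = (-1/3, 5/3)
2. M lies on line KD with KM:MD = 3:2 ⇒ M = (-6/5, 12/5)
through W parallel to KV: direction (-1/3, 5/3); meets MK at E = (1/3, -2/3)
E = M + t·(K−M) with t = 23/18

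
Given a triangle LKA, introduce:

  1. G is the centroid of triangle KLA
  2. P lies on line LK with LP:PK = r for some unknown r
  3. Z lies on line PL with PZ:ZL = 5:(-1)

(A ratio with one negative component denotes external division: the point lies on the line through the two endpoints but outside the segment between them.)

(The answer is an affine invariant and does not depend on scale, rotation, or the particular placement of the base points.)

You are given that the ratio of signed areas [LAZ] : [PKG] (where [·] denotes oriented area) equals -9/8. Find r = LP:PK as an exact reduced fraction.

Choose coordinates L = (0, 0), K = (1, 0), A = (0, 1).
1. G is the centroid of triangle KLA ⇒ G = (1/3, 1/3)
2. With LP:PK = r, write λ = r/(r+1) so P = L + λ·(K−L); P is affine-linear in λ
3. Z lies on line PL with PZ:ZL = 5:(-1) ⇒ Z is an affine combination of earlier points and hence also affine-linear in λ
Every point depending on P is an affine combination of P and λ-independent points, so each such coordinate is linear in λ; the λ² term in each signed area is a multiple of (K−L)×(K−L) = 0, so 2·[LAZ] and 2·[PKG] are each linear in λ. Evaluating at λ=0 and λ=1:
  2·[LAZ] = 1/4·λ,   2·[PKG] = -1/3·λ + 1/3
So [LAZ]:[PKG] = (1/4·λ) / (-1/3·λ + 1/3). Setting this equal to -9/8:
  1/4·λ = -9/8·(-1/3·λ + 1/3)  ⇒  λ = 3
Then r = λ/(1−λ) = (3)/(-2) = -3/2. Check: with r = -3/2, P = (3, 0) and [LAZ]:[PKG] = -9/8 as required.

r = -3/2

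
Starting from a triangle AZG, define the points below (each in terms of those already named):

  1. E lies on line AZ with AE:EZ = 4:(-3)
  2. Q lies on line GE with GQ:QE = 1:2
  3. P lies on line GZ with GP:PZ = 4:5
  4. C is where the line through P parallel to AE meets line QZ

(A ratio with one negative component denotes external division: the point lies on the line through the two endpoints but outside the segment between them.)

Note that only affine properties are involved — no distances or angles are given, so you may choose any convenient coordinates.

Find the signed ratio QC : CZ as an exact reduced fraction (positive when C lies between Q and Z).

Work in coordinates with A = (0, 0), Z = (1, 0), G = (0, 1).
1. E lies on line AZ with AE:EZ = 4:(-3) ⇒ E = (4, 0)
2. Q lies on line GE with GQ:QE = 1:2 ⇒ Q = (4/3, 2/3)
3. P lies on line GZ with GP:PZ = 4:5 ⇒ P = (4/9, 5/9)
4. C is where the line through P parallel to AE meets line QZ ⇒ C = (23/18, 5/9)
C = Q + t·(Z−Q) with t = 1/6, so QC:CZ = t:(1−t) = 1/6:5/6

QC:CZ = 1/5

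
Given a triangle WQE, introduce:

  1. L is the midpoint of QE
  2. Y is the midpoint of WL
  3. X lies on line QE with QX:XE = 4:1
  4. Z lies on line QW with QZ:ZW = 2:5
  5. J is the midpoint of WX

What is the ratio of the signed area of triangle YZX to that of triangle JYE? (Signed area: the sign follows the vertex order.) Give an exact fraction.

[YZX]:[JYE] = 68/21

Choose coordinates W = (0, 0), Q = (1, 0), E = (0, 1).
1. L is the midpoint of QE ⇒ L = (1/2, 1/2)
2. Y is the midpoint of WL ⇒ Y = (1/4, 1/4)
3. X lies on line QE with QX:XE = 4:1 ⇒ X = (1/5, 4/5)
4. Z lies on line QW with QZ:ZW = 2:5 ⇒ Z = (5/7, 0)
5. J is the midpoint of WX ⇒ J = (1/10, 2/5)
2·[YZX] = 17/70, 2·[JYE] = 3/40
[YZX]:[JYE] = 17/70:3/40 = 68/21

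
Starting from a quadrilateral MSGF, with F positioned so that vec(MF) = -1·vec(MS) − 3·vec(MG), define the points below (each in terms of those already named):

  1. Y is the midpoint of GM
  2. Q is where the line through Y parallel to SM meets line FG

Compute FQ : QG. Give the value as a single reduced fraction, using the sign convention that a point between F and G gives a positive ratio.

Choose coordinates M = (0, 0), S = (1, 0), G = (0, 1), F = (-1, -3).
1. Y is the midpoint of GM ⇒ Y = (0, 1/2)
2. Q is where the line through Y parallel to SM meets line FG ⇒ Q = (-1/8, 1/2)
Q = F + t·(G−F) with t = 7/8, so FQ:QG = t:(1−t) = 7/8:1/8

FQ:QG = 7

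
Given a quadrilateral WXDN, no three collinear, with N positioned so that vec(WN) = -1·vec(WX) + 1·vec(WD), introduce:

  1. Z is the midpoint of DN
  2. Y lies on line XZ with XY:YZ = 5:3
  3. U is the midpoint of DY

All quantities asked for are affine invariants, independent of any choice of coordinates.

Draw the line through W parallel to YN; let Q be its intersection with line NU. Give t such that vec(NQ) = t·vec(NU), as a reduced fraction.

Set W = (0, 0), X = (1, 0), D = (0, 1), N = (-1, 1); any affine frame gives the same invariant.
1. Z is the midpoint of DN ⇒ Z = (-1/2, 1)
2. Y lies on line XZ with XY:YZ = 5:3 ⇒ Y = (1/16, 5/8)
3. U is the midpoint of DY ⇒ U = (1/32, 13/16)
through W parallel to YN: direction (-17/16, 3/8); meets NU at Q = (-153/32, 27/16)
Q = N + t·(U−N) with t = -11/3

t = -11/3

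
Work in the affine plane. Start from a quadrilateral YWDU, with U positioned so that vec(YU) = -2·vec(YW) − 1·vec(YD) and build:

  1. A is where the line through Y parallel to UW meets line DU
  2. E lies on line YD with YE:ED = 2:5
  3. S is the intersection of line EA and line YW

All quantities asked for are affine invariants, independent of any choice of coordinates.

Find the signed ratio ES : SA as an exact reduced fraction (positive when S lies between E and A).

Assign Y = (0, 0), W = (1, 0), D = (0, 1), U = (-2, -1) — the answer is frame-independent, so this choice is without loss of generality.
1. A is where the line through Y parallel to UW meets line DU ⇒ A = (-3/2, -1/2)
2. E lies on line YD with YE:ED = 2:5 ⇒ E = (0, 2/7)
3. S is the intersection of line EA and line YW ⇒ S = (-6/11, 0)
S = E + t·(A−E) with t = 4/11, so ES:SA = t:(1−t) = 4/11:7/11

ES:SA = 4/7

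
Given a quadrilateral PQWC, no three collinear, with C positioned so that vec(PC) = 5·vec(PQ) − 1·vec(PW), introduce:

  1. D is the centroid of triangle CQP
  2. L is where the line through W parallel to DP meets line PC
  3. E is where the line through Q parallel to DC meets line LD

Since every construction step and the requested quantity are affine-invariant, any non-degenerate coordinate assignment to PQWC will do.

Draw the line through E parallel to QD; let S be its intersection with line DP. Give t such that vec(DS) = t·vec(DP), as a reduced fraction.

t = -13/7

Assign P = (0, 0), Q = (1, 0), W = (0, 1), C = (5, -1) — the answer is frame-independent, so this choice is without loss of generality.
1. D is the centroid of triangle CQP ⇒ D = (2, -1/3)
2. L is where the line through W parallel to DP meets line PC ⇒ L = (-30, 6)
3. E is where the line through Q parallel to DC meets line LD ⇒ E = (46/7, -26/21)
through E parallel to QD: direction (1, -1/3); meets DP at S = (40/7, -20/21)
S = D + t·(P−D) with t = -13/7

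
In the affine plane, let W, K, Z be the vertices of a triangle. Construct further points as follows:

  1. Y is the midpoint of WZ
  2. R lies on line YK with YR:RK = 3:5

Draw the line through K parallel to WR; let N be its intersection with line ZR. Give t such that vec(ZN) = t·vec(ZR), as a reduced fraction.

Work in coordinates with W = (0, 0), K = (1, 0), Z = (0, 1).
1. Y is the midpoint of WZ ⇒ Y = (0, 1/2)
2. R lies on line YK with YR:RK = 3:5 ⇒ R = (3/8, 5/16)
through K parallel to WR: direction (3/8, 5/16); meets ZR at N = (11/16, -25/96)
N = Z + t·(R−Z) with t = 11/6

t = 11/6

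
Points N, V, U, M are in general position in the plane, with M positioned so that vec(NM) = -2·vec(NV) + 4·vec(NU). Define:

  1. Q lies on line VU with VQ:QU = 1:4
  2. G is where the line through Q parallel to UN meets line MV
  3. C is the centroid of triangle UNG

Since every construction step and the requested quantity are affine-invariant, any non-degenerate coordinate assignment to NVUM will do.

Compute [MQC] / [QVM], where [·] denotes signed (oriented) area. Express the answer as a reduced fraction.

[MQC]:[QVM] = -316/45

Choose coordinates N = (0, 0), V = (1, 0), U = (0, 1), M = (-2, 4).
1. Q lies on line VU with VQ:QU = 1:4 ⇒ Q = (4/5, 1/5)
2. G is where the line through Q parallel to UN meets line MV ⇒ G = (4/5, 4/15)
3. C is the centroid of triangle UNG ⇒ C = (4/15, 19/45)
2·[MQC] = -316/225, 2·[QVM] = 1/5
[MQC]:[QVM] = -316/225:1/5 = -316/45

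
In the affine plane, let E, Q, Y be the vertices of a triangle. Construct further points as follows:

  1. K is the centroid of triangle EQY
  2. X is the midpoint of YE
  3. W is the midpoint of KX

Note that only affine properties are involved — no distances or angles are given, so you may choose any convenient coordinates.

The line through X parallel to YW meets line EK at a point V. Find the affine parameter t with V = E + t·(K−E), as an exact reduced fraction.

Assign E = (0, 0), Q = (1, 0), Y = (0, 1) — the answer is frame-independent, so this choice is without loss of generality.
1. K is the centroid of triangle EQY ⇒ K = (1/3, 1/3)
2. X is the midpoint of YE ⇒ X = (0, 1/2)
3. W is the midpoint of KX ⇒ W = (1/6, 5/12)
through X parallel to YW: direction (1/6, -7/12); meets EK at V = (1/9, 1/9)
V = E + t·(K−E) with t = 1/3

t = 1/3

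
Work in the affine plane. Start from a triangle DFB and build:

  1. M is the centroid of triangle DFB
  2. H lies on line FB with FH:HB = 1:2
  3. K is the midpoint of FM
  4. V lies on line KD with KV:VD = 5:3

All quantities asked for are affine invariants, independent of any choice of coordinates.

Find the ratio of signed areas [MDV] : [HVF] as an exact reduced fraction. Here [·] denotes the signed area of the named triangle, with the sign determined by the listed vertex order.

Choose coordinates D = (0, 0), F = (1, 0), B = (0, 1).
1. M is the centroid of triangle DFB ⇒ M = (1/3, 1/3)
2. H lies on line FB with FH:HB = 1:2 ⇒ H = (2/3, 1/3)
3. K is the midpoint of FM ⇒ K = (2/3, 1/6)
4. V lies on line KD with KV:VD = 5:3 ⇒ V = (1/4, 1/16)
2·[MDV] = 1/16, 2·[HVF] = 11/48
[MDV]:[HVF] = 1/16:11/48 = 3/11

[MDV]:[HVF] = 3/11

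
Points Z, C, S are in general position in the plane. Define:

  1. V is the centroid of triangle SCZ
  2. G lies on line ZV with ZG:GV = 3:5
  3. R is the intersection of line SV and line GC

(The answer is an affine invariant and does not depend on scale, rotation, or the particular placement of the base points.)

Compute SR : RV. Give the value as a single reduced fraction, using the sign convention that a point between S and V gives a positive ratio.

Choose coordinates Z = (0, 0), C = (1, 0), S = (0, 1).
1. V is the centroid of triangle SCZ ⇒ V = (1/3, 1/3)
2. G lies on line ZV with ZG:GV = 3:5 ⇒ G = (1/8, 1/8)
3. R is the intersection of line SV and line GC ⇒ R = (6/13, 1/13)
R = S + t·(V−S) with t = 18/13, so SR:RV = t:(1−t) = 18/13:-5/13

SR:RV = -18/5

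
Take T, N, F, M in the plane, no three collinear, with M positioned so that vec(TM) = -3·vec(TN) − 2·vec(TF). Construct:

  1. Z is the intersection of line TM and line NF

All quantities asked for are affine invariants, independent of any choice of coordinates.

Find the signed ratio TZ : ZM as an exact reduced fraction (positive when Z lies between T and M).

Assign T = (0, 0), N = (1, 0), F = (0, 1), M = (-3, -2) — the answer is frame-independent, so this choice is without loss of generality.
1. Z is the intersection of line TM and line NF ⇒ Z = (3/5, 2/5)
Z = T + t·(M−T) with t = -1/5, so TZ:ZM = t:(1−t) = -1/5:6/5

TZ:ZM = -1/6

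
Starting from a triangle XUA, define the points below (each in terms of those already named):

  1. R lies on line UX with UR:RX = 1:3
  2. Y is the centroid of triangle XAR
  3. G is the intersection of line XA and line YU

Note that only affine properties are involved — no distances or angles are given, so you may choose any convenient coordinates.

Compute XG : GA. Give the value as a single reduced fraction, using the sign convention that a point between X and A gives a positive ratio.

Choose coordinates X = (0, 0), U = (1, 0), A = (0, 1).
1. R lies on line UX with UR:RX = 1:3 ⇒ R = (3/4, 0)
2. Y is the centroid of triangle XAR ⇒ Y = (1/4, 1/3)
3. G is the intersection of line XA and line YU ⇒ G = (0, 4/9)
G = X + t·(A−X) with t = 4/9, so XG:GA = t:(1−t) = 4/9:5/9

XG:GA = 4/5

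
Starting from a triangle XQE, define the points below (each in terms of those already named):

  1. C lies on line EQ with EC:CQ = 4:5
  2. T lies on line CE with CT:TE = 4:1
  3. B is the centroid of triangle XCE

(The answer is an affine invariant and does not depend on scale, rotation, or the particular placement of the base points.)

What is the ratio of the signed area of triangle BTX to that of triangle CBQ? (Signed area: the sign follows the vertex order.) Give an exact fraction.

Choose coordinates X = (0, 0), Q = (1, 0), E = (0, 1).
1. C lies on line EQ with EC:CQ = 4:5 ⇒ C = (4/9, 5/9)
2. T lies on line CE with CT:TE = 4:1 ⇒ T = (4/45, 41/45)
3. B is the centroid of triangle XCE ⇒ B = (4/27, 14/27)
2·[BTX] = 4/45, 2·[CBQ] = 5/27
[BTX]:[CBQ] = 4/45:5/27 = 12/25

[BTX]:[CBQ] = 12/25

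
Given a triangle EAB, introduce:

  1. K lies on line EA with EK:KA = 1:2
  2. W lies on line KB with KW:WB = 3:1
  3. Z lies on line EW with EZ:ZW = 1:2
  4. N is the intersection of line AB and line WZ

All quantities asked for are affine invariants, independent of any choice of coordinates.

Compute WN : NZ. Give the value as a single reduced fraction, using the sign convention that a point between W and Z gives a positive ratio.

WN:NZ = -3/13

Set E = (0, 0), A = (1, 0), B = (0, 1); any affine frame gives the same invariant.
1. K lies on line EA with EK:KA = 1:2 ⇒ K = (1/3, 0)
2. W lies on line KB with KW:WB = 3:1 ⇒ W = (1/12, 3/4)
3. Z lies on line EW with EZ:ZW = 1:2 ⇒ Z = (1/36, 1/4)
4. N is the intersection of line AB and line WZ ⇒ N = (1/10, 9/10)
N = W + t·(Z−W) with t = -3/10, so WN:NZ = t:(1−t) = -3/10:13/10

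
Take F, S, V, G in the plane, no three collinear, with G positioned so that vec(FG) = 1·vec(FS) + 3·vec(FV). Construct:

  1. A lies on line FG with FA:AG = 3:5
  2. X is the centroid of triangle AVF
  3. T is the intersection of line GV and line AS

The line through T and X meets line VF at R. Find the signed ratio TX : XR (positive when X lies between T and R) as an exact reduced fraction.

Choose coordinates F = (0, 0), S = (1, 0), V = (0, 1), G = (1, 3).
1. A lies on line FG with FA:AG = 3:5 ⇒ A = (3/8, 9/8)
2. X is the centroid of triangle AVF ⇒ X = (1/8, 17/24)
3. T is the intersection of line GV and line AS ⇒ T = (4/19, 27/19)
line TX meets VF at R = (0, -1/3)
X = T + t·(R−T) with t = 13/32, so TX:XR = 13/32:19/32

TX:XR = 13/19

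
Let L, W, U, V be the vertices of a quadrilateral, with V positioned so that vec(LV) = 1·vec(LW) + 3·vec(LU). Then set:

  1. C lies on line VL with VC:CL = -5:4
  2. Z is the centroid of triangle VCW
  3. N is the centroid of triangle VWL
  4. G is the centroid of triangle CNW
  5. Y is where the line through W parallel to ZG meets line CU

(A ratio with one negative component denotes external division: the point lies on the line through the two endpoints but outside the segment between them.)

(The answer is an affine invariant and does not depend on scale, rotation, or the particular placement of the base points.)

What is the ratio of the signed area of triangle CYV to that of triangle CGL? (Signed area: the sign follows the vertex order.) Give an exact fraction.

Assign L = (0, 0), W = (1, 0), U = (0, 1), V = (1, 3) — the answer is frame-independent, so this choice is without loss of generality.
1. C lies on line VL with VC:CL = -5:4 ⇒ C = (-4, -12)
2. Z is the centroid of triangle VCW ⇒ Z = (-2/3, -3)
3. N is the centroid of triangle VWL ⇒ N = (2/3, 1)
4. G is the centroid of triangle CNW ⇒ G = (-7/9, -11/3)
5. Y is where the line through W parallel to ZG meets line CU ⇒ Y = (28/11, 102/11)
2·[CYV] = -90/11, 2·[CGL] = 16/3
[CYV]:[CGL] = -90/11:16/3 = -135/88

[CYV]:[CGL] = -135/88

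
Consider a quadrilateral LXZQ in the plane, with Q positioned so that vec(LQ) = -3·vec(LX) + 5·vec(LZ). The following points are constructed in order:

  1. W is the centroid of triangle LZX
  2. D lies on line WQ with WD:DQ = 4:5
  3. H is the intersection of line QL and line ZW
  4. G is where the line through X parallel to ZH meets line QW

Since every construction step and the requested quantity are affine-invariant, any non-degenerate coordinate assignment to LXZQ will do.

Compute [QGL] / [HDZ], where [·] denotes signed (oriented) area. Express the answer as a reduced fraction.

[QGL]:[HDZ] = 3/2

Choose coordinates L = (0, 0), X = (1, 0), Z = (0, 1), Q = (-3, 5).
1. W is the centroid of triangle LZX ⇒ W = (1/3, 1/3)
2. D lies on line WQ with WD:DQ = 4:5 ⇒ D = (-31/27, 65/27)
3. H is the intersection of line QL and line ZW ⇒ H = (3, -5)
4. G is where the line through X parallel to ZH meets line QW ⇒ G = (2, -2)
2·[QGL] = -4, 2·[HDZ] = -8/3
[QGL]:[HDZ] = -4:-8/3 = 3/2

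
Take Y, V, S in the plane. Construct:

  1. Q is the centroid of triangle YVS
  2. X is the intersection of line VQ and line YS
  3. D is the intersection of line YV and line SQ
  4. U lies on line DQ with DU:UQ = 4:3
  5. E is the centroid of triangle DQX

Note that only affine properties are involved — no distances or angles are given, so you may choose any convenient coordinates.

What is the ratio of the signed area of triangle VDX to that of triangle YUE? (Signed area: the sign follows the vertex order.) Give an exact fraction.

[VDX]:[YUE] = -21/5

Set Y = (0, 0), V = (1, 0), S = (0, 1); any affine frame gives the same invariant.
1. Q is the centroid of triangle YVS ⇒ Q = (1/3, 1/3)
2. X is the intersection of line VQ and line YS ⇒ X = (0, 1/2)
3. D is the intersection of line YV and line SQ ⇒ D = (1/2, 0)
4. U lies on line DQ with DU:UQ = 4:3 ⇒ U = (17/42, 4/21)
5. E is the centroid of triangle DQX ⇒ E = (5/18, 5/18)
2·[VDX] = -1/4, 2·[YUE] = 5/84
[VDX]:[YUE] = -1/4:5/84 = -21/5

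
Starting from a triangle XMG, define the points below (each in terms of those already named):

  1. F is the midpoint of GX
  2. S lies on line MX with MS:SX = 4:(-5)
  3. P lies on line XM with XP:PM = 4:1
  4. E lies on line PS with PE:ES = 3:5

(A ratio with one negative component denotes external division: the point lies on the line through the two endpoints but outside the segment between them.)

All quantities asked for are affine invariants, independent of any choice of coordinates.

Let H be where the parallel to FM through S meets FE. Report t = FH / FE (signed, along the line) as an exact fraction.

t = 32/11

Work in coordinates with X = (0, 0), M = (1, 0), G = (0, 1).
1. F is the midpoint of GX ⇒ F = (0, 1/2)
2. S lies on line MX with MS:SX = 4:(-5) ⇒ S = (5, 0)
3. P lies on line XM with XP:PM = 4:1 ⇒ P = (4/5, 0)
4. E lies on line PS with PE:ES = 3:5 ⇒ E = (19/8, 0)
through S parallel to FM: direction (1, -1/2); meets FE at H = (76/11, -21/22)
H = F + t·(E−F) with t = 32/11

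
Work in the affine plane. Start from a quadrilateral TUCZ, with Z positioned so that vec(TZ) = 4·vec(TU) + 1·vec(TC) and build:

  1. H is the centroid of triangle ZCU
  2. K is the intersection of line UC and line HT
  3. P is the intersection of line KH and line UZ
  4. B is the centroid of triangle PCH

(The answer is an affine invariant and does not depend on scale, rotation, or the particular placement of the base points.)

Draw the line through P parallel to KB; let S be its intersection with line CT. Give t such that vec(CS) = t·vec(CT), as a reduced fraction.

Choose coordinates T = (0, 0), U = (1, 0), C = (0, 1), Z = (4, 1).
1. H is the centroid of triangle ZCU ⇒ H = (5/3, 2/3)
2. K is the intersection of line UC and line HT ⇒ K = (5/7, 2/7)
3. P is the intersection of line KH and line UZ ⇒ P = (-5, -2)
4. B is the centroid of triangle PCH ⇒ B = (-10/9, -1/9)
through P parallel to KB: direction (-115/63, -25/63); meets CT at S = (0, -21/23)
S = C + t·(T−C) with t = 44/23

t = 44/23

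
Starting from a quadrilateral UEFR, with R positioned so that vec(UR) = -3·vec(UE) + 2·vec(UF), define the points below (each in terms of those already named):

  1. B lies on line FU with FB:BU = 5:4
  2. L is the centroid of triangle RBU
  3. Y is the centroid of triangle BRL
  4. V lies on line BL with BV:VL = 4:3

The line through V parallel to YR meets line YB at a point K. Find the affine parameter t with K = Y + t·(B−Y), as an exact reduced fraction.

t = -1/7

Work in coordinates with U = (0, 0), E = (1, 0), F = (0, 1), R = (-3, 2).
1. B lies on line FU with FB:BU = 5:4 ⇒ B = (0, 4/9)
2. L is the centroid of triangle RBU ⇒ L = (-1, 22/27)
3. Y is the centroid of triangle BRL ⇒ Y = (-4/3, 88/81)
4. V lies on line BL with BV:VL = 4:3 ⇒ V = (-4/7, 124/189)
through V parallel to YR: direction (-5/3, 74/81); meets YB at K = (-32/21, 668/567)
K = Y + t·(B−Y) with t = -1/7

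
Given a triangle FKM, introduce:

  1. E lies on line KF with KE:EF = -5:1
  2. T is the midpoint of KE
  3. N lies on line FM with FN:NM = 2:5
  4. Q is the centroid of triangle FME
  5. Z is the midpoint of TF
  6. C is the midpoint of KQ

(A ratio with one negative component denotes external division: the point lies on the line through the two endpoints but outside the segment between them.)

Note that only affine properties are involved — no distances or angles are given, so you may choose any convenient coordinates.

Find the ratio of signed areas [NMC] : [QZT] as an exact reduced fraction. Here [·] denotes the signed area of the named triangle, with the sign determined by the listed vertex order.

Set F = (0, 0), K = (1, 0), M = (0, 1); any affine frame gives the same invariant.
1. E lies on line KF with KE:EF = -5:1 ⇒ E = (-1/4, 0)
2. T is the midpoint of KE ⇒ T = (3/8, 0)
3. N lies on line FM with FN:NM = 2:5 ⇒ N = (0, 2/7)
4. Q is the centroid of triangle FME ⇒ Q = (-1/12, 1/3)
5. Z is the midpoint of TF ⇒ Z = (3/16, 0)
6. C is the midpoint of KQ ⇒ C = (11/24, 1/6)
2·[NMC] = -55/168, 2·[QZT] = 1/16
[NMC]:[QZT] = -55/168:1/16 = -110/21

[NMC]:[QZT] = -110/21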